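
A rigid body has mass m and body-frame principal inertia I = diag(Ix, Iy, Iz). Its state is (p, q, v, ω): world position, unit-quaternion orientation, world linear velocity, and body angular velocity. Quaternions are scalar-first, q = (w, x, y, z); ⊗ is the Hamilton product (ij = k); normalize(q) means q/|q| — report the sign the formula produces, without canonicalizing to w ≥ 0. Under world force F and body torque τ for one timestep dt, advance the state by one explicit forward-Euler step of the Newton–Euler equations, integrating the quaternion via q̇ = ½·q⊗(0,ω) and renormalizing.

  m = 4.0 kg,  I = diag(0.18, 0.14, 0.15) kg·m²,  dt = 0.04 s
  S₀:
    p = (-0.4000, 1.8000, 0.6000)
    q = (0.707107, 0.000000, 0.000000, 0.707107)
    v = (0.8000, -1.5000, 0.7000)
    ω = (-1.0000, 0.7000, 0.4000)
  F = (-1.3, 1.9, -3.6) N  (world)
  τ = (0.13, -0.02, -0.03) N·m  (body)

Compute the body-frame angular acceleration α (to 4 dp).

α = (0.7067, -0.0571, -0.3867)

gyro term ω×Iω = (0.0028, -0.0120, 0.0280)
(τ − ω×Iω)/I = (0.7067, -0.0571, -0.3867)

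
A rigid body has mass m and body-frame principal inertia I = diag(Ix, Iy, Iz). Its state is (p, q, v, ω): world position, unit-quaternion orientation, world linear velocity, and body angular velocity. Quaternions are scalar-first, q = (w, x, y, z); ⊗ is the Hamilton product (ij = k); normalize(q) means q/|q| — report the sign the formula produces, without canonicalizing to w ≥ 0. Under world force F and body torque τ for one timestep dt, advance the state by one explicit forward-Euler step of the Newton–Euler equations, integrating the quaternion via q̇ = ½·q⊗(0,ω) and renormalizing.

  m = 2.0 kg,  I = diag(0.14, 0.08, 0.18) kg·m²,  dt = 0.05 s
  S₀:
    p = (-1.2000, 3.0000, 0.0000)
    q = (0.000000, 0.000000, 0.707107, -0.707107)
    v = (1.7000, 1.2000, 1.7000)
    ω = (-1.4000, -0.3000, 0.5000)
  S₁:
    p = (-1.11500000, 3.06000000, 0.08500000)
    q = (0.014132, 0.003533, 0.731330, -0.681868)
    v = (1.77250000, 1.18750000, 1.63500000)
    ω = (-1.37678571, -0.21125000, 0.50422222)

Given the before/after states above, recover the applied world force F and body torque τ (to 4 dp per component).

ω₁ − ω₀ = (0.02321429, 0.08875000, 0.00422222)
ω₀×(Iω₀) = (-0.0150, 0.0280, -0.0252)
I·α + gyro = (0.0500, 0.1700, -0.0100)
Δv = v₁−v₀ = (0.07250000, -0.01250000, -0.06500000)
applied force F = (2.9000, -0.5000, -2.6000)

F = (2.9000, -0.5000, -2.6000)
τ = (0.0500, 0.1700, -0.0100)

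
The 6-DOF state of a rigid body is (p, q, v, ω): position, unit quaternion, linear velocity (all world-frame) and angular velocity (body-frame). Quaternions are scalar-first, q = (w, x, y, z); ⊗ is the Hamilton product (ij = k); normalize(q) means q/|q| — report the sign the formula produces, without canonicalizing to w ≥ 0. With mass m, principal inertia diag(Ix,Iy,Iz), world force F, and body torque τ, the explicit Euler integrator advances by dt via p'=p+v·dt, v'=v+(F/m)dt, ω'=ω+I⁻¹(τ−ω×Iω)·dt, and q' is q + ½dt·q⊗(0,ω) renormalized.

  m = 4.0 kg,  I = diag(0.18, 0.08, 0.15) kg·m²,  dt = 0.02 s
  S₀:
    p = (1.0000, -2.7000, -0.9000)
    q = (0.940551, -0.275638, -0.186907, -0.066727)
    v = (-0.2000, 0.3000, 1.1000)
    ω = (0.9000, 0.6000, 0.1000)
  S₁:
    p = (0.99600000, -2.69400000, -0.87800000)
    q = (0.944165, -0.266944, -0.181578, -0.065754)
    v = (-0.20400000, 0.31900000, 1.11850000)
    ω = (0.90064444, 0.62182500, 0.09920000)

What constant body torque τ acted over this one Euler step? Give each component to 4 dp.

τ = (0.0100, 0.0900, -0.0600)

Δω = ω₁−ω₀ = (0.00064444, 0.02182500, -0.00080000)
gyro term ω₀×Iω₀ = (0.0042, 0.0027, -0.0540)
I·α + gyro = (0.0100, 0.0900, -0.0600)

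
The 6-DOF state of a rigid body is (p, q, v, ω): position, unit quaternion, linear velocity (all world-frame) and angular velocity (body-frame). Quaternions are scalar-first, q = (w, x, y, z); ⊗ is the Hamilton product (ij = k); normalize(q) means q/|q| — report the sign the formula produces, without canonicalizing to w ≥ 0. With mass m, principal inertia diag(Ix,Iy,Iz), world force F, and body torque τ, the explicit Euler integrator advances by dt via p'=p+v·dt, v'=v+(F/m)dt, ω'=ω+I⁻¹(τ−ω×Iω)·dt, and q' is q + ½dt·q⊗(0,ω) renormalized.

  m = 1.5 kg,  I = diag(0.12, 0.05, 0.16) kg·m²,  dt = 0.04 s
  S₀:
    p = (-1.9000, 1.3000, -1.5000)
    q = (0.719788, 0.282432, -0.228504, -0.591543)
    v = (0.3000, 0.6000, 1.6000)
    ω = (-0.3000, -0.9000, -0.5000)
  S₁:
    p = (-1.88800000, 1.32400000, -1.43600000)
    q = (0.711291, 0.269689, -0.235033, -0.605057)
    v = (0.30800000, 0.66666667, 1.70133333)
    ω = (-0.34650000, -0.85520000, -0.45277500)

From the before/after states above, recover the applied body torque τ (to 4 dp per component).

τ = (-0.0900, 0.0500, 0.1700)

ω₁ − ω₀ = (-0.04650000, 0.04480000, 0.04722500)
ω₀×(Iω₀) = (0.0495, -0.0060, -0.0189)
I·α + gyro = (-0.0900, 0.0500, 0.1700)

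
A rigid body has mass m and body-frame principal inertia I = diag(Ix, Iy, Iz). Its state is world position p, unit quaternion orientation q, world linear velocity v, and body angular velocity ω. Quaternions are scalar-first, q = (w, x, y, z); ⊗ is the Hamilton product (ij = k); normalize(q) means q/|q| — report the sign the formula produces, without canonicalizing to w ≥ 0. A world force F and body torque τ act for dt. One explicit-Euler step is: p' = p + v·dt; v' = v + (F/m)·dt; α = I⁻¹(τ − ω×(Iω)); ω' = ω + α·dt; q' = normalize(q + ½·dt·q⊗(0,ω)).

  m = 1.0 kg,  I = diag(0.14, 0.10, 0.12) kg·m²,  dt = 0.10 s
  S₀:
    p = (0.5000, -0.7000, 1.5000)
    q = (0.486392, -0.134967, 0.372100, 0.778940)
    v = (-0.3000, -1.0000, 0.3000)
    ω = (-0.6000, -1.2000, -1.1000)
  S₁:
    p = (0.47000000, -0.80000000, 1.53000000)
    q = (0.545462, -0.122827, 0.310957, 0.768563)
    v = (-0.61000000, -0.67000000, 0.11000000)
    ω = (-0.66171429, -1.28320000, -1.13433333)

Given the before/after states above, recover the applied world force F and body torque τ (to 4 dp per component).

velocity change Δv = (-0.31000000, 0.33000000, -0.19000000)
m·(v₁−v₀)/dt = (-3.1000, 3.3000, -1.9000)
ω₁ − ω₀ = (-0.06171429, -0.08320000, -0.03433333)
gyro term ω₀×Iω₀ = (0.0264, 0.0132, -0.0288)
I·α + gyro = (-0.0600, -0.0700, -0.0700)

F = (-3.1000, 3.3000, -1.9000)
τ = (-0.0600, -0.0700, -0.0700)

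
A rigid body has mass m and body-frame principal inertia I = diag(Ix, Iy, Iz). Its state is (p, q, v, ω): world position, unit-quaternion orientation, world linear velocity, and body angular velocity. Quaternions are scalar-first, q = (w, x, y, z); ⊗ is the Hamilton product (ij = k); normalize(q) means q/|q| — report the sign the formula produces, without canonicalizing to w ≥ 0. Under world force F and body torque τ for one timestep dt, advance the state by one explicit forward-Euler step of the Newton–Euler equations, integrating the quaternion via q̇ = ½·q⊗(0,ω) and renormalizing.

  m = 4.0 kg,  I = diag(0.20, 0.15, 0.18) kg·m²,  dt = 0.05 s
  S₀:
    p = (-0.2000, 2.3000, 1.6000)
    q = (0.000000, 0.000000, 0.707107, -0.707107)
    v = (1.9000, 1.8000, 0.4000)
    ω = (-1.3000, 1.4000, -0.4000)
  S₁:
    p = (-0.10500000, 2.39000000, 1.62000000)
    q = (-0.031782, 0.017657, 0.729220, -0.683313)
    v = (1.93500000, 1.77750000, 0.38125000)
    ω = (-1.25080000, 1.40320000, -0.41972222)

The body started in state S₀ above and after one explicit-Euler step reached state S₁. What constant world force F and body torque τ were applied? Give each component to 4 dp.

v₁ − v₀ = (0.03500000, -0.02250000, -0.01875000)
m·(v₁−v₀)/dt = (2.8000, -1.8000, -1.5000)
Δω = ω₁−ω₀ = (0.04920000, 0.00320000, -0.01972222)
I·α + gyro = (0.1800, 0.0200, 0.0200)

F = (2.8000, -1.8000, -1.5000)
τ = (0.1800, 0.0200, 0.0200)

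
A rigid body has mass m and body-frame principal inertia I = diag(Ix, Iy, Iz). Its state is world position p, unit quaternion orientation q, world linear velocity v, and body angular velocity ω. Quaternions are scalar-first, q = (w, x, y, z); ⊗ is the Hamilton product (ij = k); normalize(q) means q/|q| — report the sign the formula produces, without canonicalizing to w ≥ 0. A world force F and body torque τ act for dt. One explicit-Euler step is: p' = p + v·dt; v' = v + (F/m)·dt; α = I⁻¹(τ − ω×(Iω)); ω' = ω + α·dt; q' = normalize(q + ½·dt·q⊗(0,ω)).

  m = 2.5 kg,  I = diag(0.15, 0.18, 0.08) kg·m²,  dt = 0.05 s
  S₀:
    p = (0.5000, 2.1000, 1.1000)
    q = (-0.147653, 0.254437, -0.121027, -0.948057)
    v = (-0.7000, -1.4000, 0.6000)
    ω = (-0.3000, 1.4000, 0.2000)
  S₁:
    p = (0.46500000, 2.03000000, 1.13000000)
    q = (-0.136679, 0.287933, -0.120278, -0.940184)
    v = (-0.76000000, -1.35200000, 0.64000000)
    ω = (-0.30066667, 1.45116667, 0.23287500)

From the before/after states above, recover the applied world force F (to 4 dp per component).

F = (-3.0000, 2.4000, 2.0000)

velocity change Δv = (-0.06000000, 0.04800000, 0.04000000)
F = m·Δv/dt = (-3.0000, 2.4000, 2.0000)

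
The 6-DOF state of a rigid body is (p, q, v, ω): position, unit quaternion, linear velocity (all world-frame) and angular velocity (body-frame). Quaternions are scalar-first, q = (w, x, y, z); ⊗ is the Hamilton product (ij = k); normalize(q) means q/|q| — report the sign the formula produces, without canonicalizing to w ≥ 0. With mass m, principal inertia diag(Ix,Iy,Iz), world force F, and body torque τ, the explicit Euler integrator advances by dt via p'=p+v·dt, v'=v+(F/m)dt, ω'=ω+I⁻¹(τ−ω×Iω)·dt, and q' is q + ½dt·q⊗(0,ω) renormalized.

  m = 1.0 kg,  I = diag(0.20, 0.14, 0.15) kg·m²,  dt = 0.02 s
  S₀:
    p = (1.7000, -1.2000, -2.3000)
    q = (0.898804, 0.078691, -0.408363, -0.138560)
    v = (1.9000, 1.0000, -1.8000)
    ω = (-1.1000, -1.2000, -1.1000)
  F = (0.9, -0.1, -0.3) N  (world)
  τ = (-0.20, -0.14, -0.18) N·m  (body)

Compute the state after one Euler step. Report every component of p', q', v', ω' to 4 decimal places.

p' = (1.7380, -1.1800, -2.3360)
q' = (0.8931, 0.0716, -0.4167, -0.1539)
v' = (1.9180, 0.9980, -1.8060)
ω' = (-1.1213, -1.2286, -1.1134)

(τ − ω×Iω)/I = (-1.0660, -1.4321, -0.6720)
ω + α·dt = (-1.1213, -1.2286, -1.1134)
Hamilton product q⊗(0,ω) = (-0.5558915, -0.7057571, -0.8395887, -1.5323129)
updated quaternion q' = (0.8931, 0.0716, -0.4167, -0.1539)
p + v·dt = (1.7380, -1.1800, -2.3360)
v' = v + a·dt = (1.9180, 0.9980, -1.8060)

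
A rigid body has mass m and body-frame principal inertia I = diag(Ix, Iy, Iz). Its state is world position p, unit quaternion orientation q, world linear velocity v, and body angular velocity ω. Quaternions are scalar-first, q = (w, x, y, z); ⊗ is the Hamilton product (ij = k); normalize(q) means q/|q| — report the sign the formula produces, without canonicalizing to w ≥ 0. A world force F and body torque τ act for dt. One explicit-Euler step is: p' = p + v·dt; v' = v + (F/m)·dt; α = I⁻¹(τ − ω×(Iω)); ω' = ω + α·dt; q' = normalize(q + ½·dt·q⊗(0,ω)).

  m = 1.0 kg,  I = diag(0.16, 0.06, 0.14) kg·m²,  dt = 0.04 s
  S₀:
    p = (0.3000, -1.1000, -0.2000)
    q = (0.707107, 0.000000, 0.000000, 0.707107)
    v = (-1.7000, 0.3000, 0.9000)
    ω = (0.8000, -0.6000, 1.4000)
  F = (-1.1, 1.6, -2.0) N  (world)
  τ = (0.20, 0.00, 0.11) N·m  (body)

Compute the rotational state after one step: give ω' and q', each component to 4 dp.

ω' = (0.8668, -0.6149, 1.4177)
q' = (0.6869, 0.0198, 0.0028, 0.7265)

(τ − ω×Iω)/I = (1.6700, -0.3733, 0.4429)
ω + α·dt = (0.8668, -0.6149, 1.4177)
2q̇ = q⊗(0,ω) = (-0.9899498, 0.9899498, 0.1414214, 0.9899498)
q + ½dt·q⊗(0,ω), renormalized = (0.6869, 0.0198, 0.0028, 0.7265)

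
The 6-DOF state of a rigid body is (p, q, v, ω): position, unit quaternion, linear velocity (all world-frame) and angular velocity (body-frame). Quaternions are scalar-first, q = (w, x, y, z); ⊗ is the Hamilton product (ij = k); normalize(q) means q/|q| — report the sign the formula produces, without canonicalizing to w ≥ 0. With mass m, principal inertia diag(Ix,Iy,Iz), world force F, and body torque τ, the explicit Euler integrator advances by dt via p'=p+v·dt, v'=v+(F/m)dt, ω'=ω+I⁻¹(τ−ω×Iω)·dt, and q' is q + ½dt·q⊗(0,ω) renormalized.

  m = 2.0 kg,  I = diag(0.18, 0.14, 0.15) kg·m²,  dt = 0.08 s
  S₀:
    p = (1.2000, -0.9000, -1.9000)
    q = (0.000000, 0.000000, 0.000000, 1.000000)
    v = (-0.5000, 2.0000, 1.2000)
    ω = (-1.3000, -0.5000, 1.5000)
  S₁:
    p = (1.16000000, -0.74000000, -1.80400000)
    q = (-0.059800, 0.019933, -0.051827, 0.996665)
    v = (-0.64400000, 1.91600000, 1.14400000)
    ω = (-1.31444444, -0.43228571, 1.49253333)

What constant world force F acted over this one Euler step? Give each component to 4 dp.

F = (-3.6000, -2.1000, -1.4000)

Δv = v₁−v₀ = (-0.14400000, -0.08400000, -0.05600000)
m·(v₁−v₀)/dt = (-3.6000, -2.1000, -1.4000)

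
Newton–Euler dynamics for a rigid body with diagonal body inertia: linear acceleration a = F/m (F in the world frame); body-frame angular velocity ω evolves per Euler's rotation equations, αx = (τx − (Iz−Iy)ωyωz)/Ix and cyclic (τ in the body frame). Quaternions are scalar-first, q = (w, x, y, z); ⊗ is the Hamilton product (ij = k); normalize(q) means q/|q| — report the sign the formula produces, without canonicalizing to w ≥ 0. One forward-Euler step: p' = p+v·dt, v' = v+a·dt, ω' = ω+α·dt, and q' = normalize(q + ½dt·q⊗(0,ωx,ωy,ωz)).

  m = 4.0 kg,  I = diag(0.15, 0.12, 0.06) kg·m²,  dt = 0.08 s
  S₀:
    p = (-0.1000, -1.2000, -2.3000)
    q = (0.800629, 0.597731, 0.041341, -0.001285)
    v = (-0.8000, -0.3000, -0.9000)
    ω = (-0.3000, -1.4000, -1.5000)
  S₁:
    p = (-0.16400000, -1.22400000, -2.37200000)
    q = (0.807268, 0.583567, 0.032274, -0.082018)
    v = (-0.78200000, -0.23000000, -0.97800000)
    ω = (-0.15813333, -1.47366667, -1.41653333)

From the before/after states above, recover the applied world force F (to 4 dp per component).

F = (0.9000, 3.5000, -3.9000)

velocity change Δv = (0.01800000, 0.07000000, -0.07800000)
m·(v₁−v₀)/dt = (0.9000, 3.5000, -3.9000)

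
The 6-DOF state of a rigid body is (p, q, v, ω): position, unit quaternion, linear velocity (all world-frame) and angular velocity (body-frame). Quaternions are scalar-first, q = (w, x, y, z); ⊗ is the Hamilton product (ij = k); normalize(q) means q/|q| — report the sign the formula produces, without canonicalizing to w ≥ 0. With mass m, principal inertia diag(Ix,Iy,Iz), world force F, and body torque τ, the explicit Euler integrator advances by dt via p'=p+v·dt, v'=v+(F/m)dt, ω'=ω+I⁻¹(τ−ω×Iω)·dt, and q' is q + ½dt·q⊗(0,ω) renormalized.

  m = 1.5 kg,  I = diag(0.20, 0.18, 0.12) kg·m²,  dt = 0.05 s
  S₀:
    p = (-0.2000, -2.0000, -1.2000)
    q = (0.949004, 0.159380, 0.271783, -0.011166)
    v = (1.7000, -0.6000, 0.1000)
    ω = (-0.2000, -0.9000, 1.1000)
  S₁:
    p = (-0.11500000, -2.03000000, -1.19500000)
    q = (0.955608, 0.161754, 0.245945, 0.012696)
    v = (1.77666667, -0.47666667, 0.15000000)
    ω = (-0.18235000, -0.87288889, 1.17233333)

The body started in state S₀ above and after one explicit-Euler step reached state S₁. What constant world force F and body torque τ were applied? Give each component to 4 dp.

F = (2.3000, 3.7000, 1.5000)
τ = (0.1300, 0.0800, 0.1700)

v₁ − v₀ = (0.07666667, 0.12333333, 0.05000000)
applied force F = (2.3000, 3.7000, 1.5000)
rate change Δω = (0.01765000, 0.02711111, 0.07233333)
τ = I·(Δω/dt) + ω₀×(Iω₀) = (0.1300, 0.0800, 0.1700)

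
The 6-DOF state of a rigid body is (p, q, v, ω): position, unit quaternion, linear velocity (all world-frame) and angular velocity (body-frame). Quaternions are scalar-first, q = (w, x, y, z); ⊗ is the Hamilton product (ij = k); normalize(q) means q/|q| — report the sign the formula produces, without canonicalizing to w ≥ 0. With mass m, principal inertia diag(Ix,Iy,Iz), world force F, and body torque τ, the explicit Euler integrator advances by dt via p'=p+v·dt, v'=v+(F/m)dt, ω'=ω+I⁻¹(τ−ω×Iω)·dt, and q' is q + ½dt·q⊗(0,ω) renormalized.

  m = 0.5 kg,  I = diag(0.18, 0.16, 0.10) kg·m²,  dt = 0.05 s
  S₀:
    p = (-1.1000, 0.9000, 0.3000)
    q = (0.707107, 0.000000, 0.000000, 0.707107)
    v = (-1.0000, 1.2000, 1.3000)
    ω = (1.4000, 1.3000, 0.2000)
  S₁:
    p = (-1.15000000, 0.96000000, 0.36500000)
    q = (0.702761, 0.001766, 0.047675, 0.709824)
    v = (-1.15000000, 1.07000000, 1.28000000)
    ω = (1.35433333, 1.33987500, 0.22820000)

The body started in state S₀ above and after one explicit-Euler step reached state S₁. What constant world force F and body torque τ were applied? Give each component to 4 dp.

F = (-1.5000, -1.3000, -0.2000)
τ = (-0.1800, 0.1500, 0.0200)

rate change Δω = (-0.04566667, 0.03987500, 0.02820000)
gyro term ω₀×Iω₀ = (-0.0156, 0.0224, -0.0364)
applied torque τ = (-0.1800, 0.1500, 0.0200)
Δv = v₁−v₀ = (-0.15000000, -0.13000000, -0.02000000)
F = m·Δv/dt = (-1.5000, -1.3000, -0.2000)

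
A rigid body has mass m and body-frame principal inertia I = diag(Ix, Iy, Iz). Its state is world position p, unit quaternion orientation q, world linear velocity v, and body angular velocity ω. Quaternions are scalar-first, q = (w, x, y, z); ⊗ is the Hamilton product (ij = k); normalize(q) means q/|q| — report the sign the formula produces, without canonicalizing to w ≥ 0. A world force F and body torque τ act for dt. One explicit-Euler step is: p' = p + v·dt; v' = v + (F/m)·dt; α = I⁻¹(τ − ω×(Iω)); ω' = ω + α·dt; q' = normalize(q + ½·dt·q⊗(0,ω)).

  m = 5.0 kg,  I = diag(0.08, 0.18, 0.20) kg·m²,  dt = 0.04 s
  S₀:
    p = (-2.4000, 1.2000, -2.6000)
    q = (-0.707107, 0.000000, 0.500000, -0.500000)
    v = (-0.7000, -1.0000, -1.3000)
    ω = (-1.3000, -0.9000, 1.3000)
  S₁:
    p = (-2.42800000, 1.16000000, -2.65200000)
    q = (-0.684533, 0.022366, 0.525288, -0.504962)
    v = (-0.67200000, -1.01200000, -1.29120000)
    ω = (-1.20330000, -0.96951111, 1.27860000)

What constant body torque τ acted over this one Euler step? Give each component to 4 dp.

τ = (0.1700, -0.1100, 0.0100)

Δω = ω₁−ω₀ = (0.09670000, -0.06951111, -0.02140000)
precession coupling = (-0.0234, 0.2028, 0.1170)
τ = I·(Δω/dt) + ω₀×(Iω₀) = (0.1700, -0.1100, 0.0100)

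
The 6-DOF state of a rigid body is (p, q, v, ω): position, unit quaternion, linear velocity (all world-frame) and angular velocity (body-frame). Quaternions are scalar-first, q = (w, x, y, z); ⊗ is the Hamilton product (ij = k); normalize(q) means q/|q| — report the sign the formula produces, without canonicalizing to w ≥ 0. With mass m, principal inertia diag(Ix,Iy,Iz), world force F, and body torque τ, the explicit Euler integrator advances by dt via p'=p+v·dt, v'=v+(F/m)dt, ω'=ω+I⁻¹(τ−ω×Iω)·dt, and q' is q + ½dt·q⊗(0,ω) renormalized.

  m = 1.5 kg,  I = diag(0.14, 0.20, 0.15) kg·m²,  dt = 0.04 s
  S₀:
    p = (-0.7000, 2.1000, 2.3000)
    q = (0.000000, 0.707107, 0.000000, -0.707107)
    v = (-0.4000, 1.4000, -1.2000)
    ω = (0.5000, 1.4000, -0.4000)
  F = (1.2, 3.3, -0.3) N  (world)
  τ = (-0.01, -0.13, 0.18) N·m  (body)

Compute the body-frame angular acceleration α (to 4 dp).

precession coupling ω×(Iω) = (0.0280, 0.0020, 0.0420)
(τ − ω×Iω)/I = (-0.2714, -0.6600, 0.9200)

α = (-0.2714, -0.6600, 0.9200)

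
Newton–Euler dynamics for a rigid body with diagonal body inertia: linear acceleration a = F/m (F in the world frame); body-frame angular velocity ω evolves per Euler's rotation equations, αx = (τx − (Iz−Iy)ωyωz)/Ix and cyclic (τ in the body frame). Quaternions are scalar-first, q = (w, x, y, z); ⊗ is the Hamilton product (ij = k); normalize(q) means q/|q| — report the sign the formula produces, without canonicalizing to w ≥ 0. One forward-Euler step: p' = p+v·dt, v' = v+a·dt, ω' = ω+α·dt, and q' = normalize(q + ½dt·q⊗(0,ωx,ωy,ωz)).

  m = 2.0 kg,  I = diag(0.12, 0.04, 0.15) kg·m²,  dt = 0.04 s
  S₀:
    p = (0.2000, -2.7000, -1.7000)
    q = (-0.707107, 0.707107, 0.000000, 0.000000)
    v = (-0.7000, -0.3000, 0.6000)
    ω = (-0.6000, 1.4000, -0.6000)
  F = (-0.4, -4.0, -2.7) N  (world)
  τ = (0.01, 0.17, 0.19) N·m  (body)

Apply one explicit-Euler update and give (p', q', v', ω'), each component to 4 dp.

new position p' = (0.1720, -2.7120, -1.6760)
v + (F/m)dt = (-0.7080, -0.3800, 0.5460)
α = I⁻¹(τ − ω×Iω) = (0.8533, 4.5200, 0.8187)
ω + α·dt = (-0.5659, 1.5808, -0.5673)
2q̇ = q⊗(0,ω) = (0.4242642, 0.4242642, -0.5656856, 1.4142140)
q' = normalize(q + ½dt·q⊗(0,ω)) = (-0.6982, 0.7152, -0.0113, 0.0283)

p' = (0.1720, -2.7120, -1.6760)
q' = (-0.6982, 0.7152, -0.0113, 0.0283)
v' = (-0.7080, -0.3800, 0.5460)
ω' = (-0.5659, 1.5808, -0.5673)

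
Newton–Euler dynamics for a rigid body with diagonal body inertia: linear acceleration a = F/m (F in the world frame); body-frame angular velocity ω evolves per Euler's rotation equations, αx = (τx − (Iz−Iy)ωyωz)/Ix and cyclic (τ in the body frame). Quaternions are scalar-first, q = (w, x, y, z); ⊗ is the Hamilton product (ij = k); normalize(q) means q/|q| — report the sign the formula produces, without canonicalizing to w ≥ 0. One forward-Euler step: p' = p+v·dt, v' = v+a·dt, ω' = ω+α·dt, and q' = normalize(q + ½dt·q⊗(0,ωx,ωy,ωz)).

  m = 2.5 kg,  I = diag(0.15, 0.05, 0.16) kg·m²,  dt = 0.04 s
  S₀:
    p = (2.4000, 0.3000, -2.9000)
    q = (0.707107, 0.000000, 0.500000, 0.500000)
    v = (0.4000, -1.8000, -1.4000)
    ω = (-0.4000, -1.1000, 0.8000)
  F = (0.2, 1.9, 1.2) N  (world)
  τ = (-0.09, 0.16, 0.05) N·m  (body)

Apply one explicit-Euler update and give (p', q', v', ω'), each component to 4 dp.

p' = (2.4160, 0.2280, -2.9560)
q' = (0.7098, 0.0133, 0.4803, 0.5151)
v' = (0.4032, -1.7696, -1.3808)
ω' = (-0.3982, -0.9746, 0.8235)

a = (0.0800, 0.7600, 0.4800)
p + v·dt = (2.4160, 0.2280, -2.9560)
new velocity v' = (0.4032, -1.7696, -1.3808)
precession coupling ω×(Iω) = (-0.0968, 0.0032, -0.0440)
α = I⁻¹(τ − ω×Iω) = (0.0453, 3.1360, 0.5875)
ω' = ω + α·dt = (-0.3982, -0.9746, 0.8235)
Hamilton product q⊗(0,ω) = (0.1500000, 0.6671572, -0.9778177, 0.7656856)
q' = normalize(q + ½dt·q⊗(0,ω)) = (0.7098, 0.0133, 0.4803, 0.5151)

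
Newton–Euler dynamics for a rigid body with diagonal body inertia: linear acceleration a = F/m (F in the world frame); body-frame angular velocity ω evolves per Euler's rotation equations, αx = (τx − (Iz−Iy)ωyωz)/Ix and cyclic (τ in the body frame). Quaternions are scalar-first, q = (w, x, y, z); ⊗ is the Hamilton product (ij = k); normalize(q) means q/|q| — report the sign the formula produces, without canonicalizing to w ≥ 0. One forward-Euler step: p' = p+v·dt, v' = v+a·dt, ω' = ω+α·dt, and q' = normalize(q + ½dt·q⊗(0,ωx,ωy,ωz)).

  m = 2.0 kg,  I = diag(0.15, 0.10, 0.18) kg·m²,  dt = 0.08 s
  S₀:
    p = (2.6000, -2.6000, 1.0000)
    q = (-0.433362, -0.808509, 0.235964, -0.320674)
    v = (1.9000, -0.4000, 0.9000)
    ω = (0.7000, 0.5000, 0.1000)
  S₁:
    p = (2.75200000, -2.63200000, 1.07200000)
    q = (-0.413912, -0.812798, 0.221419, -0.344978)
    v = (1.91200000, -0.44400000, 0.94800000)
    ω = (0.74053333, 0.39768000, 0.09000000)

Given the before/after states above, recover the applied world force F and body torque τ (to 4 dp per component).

F = (0.3000, -1.1000, 1.2000)
τ = (0.0800, -0.1300, -0.0400)

velocity change Δv = (0.01200000, -0.04400000, 0.04800000)
applied force F = (0.3000, -1.1000, 1.2000)
Δω = ω₁−ω₀ = (0.04053333, -0.10232000, -0.01000000)
I·α + gyro = (0.0800, -0.1300, -0.0400)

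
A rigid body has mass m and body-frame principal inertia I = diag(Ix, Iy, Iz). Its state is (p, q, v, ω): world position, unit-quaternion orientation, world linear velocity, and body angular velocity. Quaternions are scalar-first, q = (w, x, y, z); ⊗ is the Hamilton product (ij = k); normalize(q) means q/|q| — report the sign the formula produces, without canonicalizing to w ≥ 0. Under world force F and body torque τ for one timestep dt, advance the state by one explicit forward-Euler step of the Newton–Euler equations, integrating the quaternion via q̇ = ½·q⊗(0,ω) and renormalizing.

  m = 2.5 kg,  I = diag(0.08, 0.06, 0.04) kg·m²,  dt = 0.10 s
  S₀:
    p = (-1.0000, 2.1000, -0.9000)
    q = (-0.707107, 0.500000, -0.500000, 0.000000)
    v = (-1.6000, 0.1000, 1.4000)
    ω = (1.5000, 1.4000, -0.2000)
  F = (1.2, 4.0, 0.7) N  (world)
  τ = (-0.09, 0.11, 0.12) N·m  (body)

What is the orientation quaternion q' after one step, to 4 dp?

q⊗(0,ω) = (-0.0500000, -0.9606605, -0.8899498, 1.5914214)
updated quaternion q' = (-0.7059, 0.4496, -0.5416, 0.0792)

q' = (-0.7059, 0.4496, -0.5416, 0.0792)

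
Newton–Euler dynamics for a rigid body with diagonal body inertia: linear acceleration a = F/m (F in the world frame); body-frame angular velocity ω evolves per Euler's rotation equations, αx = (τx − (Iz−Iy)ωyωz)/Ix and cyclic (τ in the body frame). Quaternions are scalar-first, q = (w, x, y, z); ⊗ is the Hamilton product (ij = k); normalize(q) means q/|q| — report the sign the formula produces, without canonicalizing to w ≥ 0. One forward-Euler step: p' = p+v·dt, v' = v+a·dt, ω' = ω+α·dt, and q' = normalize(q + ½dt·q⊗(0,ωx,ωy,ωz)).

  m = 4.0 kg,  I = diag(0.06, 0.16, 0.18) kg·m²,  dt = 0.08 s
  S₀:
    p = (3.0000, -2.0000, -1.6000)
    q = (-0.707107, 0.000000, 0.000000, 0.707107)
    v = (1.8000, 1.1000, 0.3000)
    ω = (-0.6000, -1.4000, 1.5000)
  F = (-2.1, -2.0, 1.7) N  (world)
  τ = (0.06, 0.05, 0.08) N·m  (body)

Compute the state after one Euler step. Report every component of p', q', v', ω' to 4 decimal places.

α = I⁻¹(τ − ω×Iω) = (1.7000, -0.3625, -0.0222)
ω + α·dt = (-0.4640, -1.4290, 1.4982)
Hamilton product q⊗(0,ω) = (-1.0606605, 1.4142140, 0.5656856, -1.0606605)
updated quaternion q' = (-0.7468, 0.0564, 0.0225, 0.6623)
p' = p + v·dt = (3.1440, -1.9120, -1.5760)
v' = v + a·dt = (1.7580, 1.0600, 0.3340)

p' = (3.1440, -1.9120, -1.5760)
q' = (-0.7468, 0.0564, 0.0225, 0.6623)
v' = (1.7580, 1.0600, 0.3340)
ω' = (-0.4640, -1.4290, 1.4982)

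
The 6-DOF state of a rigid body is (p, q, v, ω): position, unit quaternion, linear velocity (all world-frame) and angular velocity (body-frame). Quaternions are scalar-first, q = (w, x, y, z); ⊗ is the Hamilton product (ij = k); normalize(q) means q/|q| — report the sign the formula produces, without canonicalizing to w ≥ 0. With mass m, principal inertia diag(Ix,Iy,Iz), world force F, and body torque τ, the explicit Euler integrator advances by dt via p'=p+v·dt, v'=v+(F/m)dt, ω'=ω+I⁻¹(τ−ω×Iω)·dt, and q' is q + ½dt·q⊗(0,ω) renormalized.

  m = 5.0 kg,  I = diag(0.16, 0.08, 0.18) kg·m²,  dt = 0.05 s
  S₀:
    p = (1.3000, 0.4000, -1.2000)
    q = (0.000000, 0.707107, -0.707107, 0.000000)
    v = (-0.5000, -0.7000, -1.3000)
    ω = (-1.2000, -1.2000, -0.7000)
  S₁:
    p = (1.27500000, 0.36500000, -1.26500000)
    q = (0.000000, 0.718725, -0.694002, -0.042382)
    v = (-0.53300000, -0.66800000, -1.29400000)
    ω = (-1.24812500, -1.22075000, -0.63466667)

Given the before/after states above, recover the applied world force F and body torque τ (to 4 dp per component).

velocity change Δv = (-0.03300000, 0.03200000, 0.00600000)
m·(v₁−v₀)/dt = (-3.3000, 3.2000, 0.6000)
ω₁ − ω₀ = (-0.04812500, -0.02075000, 0.06533333)
τ = I·(Δω/dt) + ω₀×(Iω₀) = (-0.0700, -0.0500, 0.1200)

F = (-3.3000, 3.2000, 0.6000)
τ = (-0.0700, -0.0500, 0.1200)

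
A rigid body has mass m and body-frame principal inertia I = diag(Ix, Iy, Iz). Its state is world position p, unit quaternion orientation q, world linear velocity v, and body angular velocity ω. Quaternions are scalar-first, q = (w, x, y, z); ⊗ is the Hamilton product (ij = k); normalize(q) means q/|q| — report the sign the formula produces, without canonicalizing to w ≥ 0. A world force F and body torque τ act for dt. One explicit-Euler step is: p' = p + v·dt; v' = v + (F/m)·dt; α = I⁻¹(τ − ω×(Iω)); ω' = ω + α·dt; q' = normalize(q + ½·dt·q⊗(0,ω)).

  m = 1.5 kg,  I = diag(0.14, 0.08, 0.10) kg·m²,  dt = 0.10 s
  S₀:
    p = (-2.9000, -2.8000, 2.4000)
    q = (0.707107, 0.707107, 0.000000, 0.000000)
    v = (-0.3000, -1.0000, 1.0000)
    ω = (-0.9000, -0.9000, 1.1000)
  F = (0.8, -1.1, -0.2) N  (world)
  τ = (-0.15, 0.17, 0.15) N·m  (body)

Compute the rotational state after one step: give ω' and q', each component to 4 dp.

ω' = (-0.9930, -0.6380, 1.2986)
q' = (0.7363, 0.6729, -0.0705, 0.0070)

α = I⁻¹(τ − ω×Iω) = (-0.9300, 2.6200, 1.9860)
new body rate ω' = (-0.9930, -0.6380, 1.2986)
q⊗(0,ω) = (0.6363963, -0.6363963, -1.4142140, 0.1414214)
q' = normalize(q + ½dt·q⊗(0,ω)) = (0.7363, 0.6729, -0.0705, 0.0070)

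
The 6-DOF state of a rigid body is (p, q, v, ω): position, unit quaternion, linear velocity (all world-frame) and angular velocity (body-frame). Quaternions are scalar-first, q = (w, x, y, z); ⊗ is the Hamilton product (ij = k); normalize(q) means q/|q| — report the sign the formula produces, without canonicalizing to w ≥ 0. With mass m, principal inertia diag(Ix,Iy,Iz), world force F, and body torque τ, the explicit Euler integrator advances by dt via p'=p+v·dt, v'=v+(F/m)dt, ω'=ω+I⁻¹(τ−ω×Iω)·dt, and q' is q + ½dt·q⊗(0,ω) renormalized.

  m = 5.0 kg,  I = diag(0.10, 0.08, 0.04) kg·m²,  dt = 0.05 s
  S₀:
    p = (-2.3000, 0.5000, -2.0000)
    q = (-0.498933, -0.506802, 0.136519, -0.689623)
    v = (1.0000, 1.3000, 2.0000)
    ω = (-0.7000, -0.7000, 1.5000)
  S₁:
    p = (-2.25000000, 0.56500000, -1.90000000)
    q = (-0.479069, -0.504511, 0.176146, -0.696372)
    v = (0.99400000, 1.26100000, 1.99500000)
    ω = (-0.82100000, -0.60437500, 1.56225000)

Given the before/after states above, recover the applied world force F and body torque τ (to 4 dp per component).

Δω = ω₁−ω₀ = (-0.12100000, 0.09562500, 0.06225000)
I·α + gyro = (-0.2000, 0.0900, 0.0400)
v₁ − v₀ = (-0.00600000, -0.03900000, -0.00500000)
F = m·Δv/dt = (-0.6000, -3.9000, -0.5000)

F = (-0.6000, -3.9000, -0.5000)
τ = (-0.2000, 0.0900, 0.0400)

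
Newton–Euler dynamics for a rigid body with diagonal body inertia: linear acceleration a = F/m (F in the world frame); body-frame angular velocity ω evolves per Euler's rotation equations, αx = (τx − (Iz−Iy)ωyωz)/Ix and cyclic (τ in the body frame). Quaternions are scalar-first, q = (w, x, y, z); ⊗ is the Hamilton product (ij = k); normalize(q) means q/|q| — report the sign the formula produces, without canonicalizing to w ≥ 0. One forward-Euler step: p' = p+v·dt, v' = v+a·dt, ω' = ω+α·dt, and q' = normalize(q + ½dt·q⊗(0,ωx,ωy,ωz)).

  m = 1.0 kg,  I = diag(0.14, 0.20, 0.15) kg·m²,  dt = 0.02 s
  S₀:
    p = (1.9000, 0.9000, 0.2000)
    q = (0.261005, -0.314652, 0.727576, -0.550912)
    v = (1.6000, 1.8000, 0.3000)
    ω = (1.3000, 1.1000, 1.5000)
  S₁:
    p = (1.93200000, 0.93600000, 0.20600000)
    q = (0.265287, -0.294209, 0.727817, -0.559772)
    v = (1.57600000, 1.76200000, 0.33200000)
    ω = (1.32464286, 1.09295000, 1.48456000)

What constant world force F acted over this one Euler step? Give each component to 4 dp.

F = (-1.2000, -1.9000, 1.6000)

velocity change Δv = (-0.02400000, -0.03800000, 0.03200000)
m·(v₁−v₀)/dt = (-1.2000, -1.9000, 1.6000)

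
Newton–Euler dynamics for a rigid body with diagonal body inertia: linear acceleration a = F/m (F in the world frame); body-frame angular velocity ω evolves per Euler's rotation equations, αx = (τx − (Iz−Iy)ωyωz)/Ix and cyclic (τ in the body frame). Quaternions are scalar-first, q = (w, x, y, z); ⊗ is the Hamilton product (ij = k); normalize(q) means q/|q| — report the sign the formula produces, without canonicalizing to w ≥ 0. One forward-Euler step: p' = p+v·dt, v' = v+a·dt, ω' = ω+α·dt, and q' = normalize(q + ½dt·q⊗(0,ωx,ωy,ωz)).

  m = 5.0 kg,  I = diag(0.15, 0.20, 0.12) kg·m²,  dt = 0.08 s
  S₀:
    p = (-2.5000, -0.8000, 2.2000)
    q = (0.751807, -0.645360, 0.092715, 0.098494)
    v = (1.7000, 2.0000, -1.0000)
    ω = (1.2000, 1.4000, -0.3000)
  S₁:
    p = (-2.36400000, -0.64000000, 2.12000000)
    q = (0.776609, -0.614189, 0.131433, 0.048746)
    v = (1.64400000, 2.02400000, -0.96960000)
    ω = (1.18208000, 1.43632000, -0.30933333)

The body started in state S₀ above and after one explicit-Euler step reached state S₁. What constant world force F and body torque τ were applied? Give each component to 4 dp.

v₁ − v₀ = (-0.05600000, 0.02400000, 0.03040000)
m·(v₁−v₀)/dt = (-3.5000, 1.5000, 1.9000)
ω₁ − ω₀ = (-0.01792000, 0.03632000, -0.00933333)
τ = I·(Δω/dt) + ω₀×(Iω₀) = (0.0000, 0.0800, 0.0700)

F = (-3.5000, 1.5000, 1.9000)
τ = (0.0000, 0.0800, 0.0700)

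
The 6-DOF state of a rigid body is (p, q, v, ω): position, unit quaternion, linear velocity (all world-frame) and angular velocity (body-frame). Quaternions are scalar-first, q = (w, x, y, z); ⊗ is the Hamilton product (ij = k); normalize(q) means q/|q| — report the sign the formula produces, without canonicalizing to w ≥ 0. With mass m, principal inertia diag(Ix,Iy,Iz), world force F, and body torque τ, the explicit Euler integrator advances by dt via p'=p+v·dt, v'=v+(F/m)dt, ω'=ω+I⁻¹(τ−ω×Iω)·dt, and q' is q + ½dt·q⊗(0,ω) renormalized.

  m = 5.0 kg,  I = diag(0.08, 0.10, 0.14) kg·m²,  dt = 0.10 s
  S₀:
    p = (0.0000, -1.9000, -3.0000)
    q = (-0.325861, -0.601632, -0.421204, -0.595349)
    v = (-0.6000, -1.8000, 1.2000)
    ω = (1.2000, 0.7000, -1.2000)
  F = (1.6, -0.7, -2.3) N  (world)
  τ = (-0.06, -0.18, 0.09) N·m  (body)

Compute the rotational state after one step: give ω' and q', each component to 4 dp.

gyro term ω×Iω = (-0.0336, 0.0864, 0.0168)
α = I⁻¹(τ − ω×Iω) = (-0.3300, -2.6640, 0.5229)
ω' = ω + α·dt = (1.1670, 0.4336, -1.1477)
Hamilton product q⊗(0,ω) = (0.3023824, 0.5311559, -1.6644799, 0.4753356)
updated quaternion q' = (-0.3094, -0.5727, -0.5023, -0.5692)

ω' = (1.1670, 0.4336, -1.1477)
q' = (-0.3094, -0.5727, -0.5023, -0.5692)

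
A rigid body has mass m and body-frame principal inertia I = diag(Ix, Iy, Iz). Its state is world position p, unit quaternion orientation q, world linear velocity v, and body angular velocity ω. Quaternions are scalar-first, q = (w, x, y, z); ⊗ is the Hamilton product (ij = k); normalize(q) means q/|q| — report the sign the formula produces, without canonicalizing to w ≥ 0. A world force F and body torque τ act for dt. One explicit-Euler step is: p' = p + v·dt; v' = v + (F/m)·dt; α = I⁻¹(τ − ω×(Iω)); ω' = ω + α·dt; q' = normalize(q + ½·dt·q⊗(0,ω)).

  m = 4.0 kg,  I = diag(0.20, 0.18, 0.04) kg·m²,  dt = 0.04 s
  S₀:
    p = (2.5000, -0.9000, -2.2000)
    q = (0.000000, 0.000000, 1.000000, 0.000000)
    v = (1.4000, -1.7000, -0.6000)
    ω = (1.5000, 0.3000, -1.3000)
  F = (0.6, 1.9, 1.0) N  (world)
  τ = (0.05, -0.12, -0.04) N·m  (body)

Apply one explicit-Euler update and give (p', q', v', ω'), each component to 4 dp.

a = (0.1500, 0.4750, 0.2500)
new position p' = (2.5560, -0.9680, -2.2240)
v + (F/m)dt = (1.4060, -1.6810, -0.5900)
ω×(Iω) gyroscopic = (0.0546, -0.3120, -0.0090)
angular accel α = (-0.0230, 1.0667, -0.7750)
ω + α·dt = (1.4991, 0.3427, -1.3310)
2q̇ = q⊗(0,ω) = (-0.3000000, -1.3000000, 0.0000000, -1.5000000)
updated quaternion q' = (-0.0060, -0.0260, 0.9992, -0.0300)

p' = (2.5560, -0.9680, -2.2240)
q' = (-0.0060, -0.0260, 0.9992, -0.0300)
v' = (1.4060, -1.6810, -0.5900)
ω' = (1.4991, 0.3427, -1.3310)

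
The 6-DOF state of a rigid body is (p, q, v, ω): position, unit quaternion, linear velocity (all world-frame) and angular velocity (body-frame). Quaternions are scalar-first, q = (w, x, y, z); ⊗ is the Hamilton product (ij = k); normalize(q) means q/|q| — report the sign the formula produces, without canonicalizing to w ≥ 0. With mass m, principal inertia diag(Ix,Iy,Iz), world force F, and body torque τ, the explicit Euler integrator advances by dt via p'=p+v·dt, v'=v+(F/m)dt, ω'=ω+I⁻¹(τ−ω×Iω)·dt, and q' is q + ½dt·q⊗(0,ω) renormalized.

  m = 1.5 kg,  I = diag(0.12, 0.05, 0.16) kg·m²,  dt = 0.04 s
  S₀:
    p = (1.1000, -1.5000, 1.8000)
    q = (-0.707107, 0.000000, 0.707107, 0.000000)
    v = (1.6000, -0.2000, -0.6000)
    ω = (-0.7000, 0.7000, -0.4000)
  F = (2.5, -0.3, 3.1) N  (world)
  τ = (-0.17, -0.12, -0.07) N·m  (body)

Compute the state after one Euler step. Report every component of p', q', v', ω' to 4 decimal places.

a = (1.6667, -0.2000, 2.0667)
p + v·dt = (1.1640, -1.5080, 1.7760)
v' = v + a·dt = (1.6667, -0.2080, -0.5173)
ω×(Iω) gyroscopic = (-0.0308, -0.0112, 0.0343)
(τ − ω×Iω)/I = (-1.1600, -2.1760, -0.6519)
ω + α·dt = (-0.7464, 0.6130, -0.4261)
q⊗(0,ω) = (-0.4949749, 0.2121321, -0.4949749, 0.7778177)
q + ½dt·q⊗(0,ω), renormalized = (-0.7168, 0.0042, 0.6970, 0.0156)

p' = (1.1640, -1.5080, 1.7760)
q' = (-0.7168, 0.0042, 0.6970, 0.0156)
v' = (1.6667, -0.2080, -0.5173)
ω' = (-0.7464, 0.6130, -0.4261)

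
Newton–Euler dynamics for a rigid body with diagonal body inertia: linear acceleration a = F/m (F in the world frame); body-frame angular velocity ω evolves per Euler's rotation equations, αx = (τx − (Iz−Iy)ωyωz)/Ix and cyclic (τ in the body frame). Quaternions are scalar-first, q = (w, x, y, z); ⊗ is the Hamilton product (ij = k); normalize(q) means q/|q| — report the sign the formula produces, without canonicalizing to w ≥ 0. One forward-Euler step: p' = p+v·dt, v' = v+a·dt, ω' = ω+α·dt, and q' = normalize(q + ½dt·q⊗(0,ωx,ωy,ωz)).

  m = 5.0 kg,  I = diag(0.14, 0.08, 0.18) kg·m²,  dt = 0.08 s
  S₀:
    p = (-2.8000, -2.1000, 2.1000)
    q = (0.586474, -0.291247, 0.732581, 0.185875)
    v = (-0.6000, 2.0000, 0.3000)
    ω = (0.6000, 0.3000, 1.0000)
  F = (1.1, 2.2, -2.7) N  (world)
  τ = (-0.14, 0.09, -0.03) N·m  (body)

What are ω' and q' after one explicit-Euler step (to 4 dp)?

ω' = (0.5029, 0.4140, 0.9915)
q' = (0.5766, -0.2498, 0.7549, 0.1880)

precession coupling ω×(Iω) = (0.0300, -0.0240, -0.0108)
angular accel α = (-1.2143, 1.4250, -0.1067)
ω + α·dt = (0.5029, 0.4140, 0.9915)
Hamilton product q⊗(0,ω) = (-0.2309011, 1.0287029, 0.5787142, 0.0595513)
q + ½dt·q⊗(0,ω), renormalized = (0.5766, -0.2498, 0.7549, 0.1880)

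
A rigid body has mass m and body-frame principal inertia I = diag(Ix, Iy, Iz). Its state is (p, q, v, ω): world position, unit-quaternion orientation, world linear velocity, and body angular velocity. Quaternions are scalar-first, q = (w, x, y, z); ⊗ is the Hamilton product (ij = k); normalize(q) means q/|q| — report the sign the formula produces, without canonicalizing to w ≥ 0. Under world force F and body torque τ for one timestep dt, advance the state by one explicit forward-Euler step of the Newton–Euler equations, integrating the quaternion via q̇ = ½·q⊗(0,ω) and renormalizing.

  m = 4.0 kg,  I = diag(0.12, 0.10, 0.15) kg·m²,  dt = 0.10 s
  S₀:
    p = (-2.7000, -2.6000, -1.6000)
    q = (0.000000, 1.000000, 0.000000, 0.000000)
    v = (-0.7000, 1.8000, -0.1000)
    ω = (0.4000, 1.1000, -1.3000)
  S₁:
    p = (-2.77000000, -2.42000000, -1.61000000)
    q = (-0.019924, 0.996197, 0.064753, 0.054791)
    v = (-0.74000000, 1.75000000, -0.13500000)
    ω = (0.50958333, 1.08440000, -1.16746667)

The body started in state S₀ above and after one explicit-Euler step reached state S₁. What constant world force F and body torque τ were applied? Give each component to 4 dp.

rate change Δω = (0.10958333, -0.01560000, 0.13253333)
gyro term ω₀×Iω₀ = (-0.0715, 0.0156, -0.0088)
I·α + gyro = (0.0600, 0.0000, 0.1900)
v₁ − v₀ = (-0.04000000, -0.05000000, -0.03500000)
m·(v₁−v₀)/dt = (-1.6000, -2.0000, -1.4000)

F = (-1.6000, -2.0000, -1.4000)
τ = (0.0600, 0.0000, 0.1900)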